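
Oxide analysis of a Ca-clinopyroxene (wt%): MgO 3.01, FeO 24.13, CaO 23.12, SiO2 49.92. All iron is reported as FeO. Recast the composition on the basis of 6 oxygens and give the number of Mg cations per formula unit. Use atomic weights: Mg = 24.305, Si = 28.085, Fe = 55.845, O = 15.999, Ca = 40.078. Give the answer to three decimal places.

0.180 Mg apfu

3.01 wt% MgO ÷ 40.304 g/mol = 0.07468 mol, giving 0.07468 Mg and 0.07468 O.
24.13 wt% FeO ÷ 71.844 g/mol = 0.33587 mol, giving 0.33587 Fe and 0.33587 O.
23.12 wt% CaO ÷ 56.077 g/mol = 0.41229 mol, giving 0.41229 Ca and 0.41229 O.
49.92 wt% SiO2 ÷ 60.083 g/mol = 0.83085 mol, giving 0.83085 Si and 1.66170 O.
Oxygen sums to 2.48454; scaling by 6/2.48454 = 2.41493 puts the formula on 6 O.
Mg: 0.07468 × 2.41493 = 0.180 atoms per formula unit.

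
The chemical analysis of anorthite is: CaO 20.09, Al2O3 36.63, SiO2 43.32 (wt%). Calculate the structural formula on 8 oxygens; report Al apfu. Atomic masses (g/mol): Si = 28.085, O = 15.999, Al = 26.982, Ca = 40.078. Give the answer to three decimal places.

1.997 Al apfu

20.09 wt% CaO ÷ 56.077 g/mol = 0.35826 mol, giving 0.35826 Ca and 0.35826 O.
36.63 wt% Al2O3 ÷ 101.961 g/mol = 0.35926 mol, giving 0.71852 Al and 1.07778 O.
43.32 wt% SiO2 ÷ 60.083 g/mol = 0.72100 mol, giving 0.72100 Si and 1.44200 O.
Oxygen sums to 2.87804; scaling by 8/2.87804 = 2.77967 puts the formula on 8 O.
Al: 0.71852 × 2.77967 = 1.997 atoms per formula unit.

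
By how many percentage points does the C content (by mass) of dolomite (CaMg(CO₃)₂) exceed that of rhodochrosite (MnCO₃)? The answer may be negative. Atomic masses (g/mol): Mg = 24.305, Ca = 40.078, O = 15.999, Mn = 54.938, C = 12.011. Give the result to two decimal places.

2.58 percentage points

M(CaMg(CO₃)₂) = 184.399 g/mol, so wt% C = 24.022/184.399 × 100 = 13.03%.
M(MnCO₃) = 114.946 g/mol, so wt% C = 12.011/114.946 × 100 = 10.45%.
13.03 − 10.45 = 2.58 pp.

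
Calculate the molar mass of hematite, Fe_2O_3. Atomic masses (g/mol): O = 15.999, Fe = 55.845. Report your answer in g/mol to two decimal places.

159.69 g/mol

The formula mass is the sum 2*55.845 + 3*15.999.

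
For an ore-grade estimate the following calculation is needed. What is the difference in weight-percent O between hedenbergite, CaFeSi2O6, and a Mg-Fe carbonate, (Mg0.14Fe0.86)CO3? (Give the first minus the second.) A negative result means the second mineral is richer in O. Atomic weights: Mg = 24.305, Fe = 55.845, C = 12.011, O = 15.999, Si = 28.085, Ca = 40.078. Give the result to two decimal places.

M(CaFeSi2O6) = 248.087 g/mol, so wt% O = 95.994/248.087 × 100 = 38.69%.
M((Mg0.14Fe0.86)CO3) = 111.437 g/mol, so wt% O = 47.997/111.437 × 100 = 43.07%.
38.69 − 43.07 = -4.38 pp.

-4.38 percentage points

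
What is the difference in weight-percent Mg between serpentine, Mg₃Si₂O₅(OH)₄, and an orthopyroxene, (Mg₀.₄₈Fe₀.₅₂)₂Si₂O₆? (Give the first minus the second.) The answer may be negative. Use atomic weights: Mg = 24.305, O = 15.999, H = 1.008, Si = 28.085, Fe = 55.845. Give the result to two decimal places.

16.32 percentage points

First mineral: 72.915 g Mg in 277.108 g formula = 26.31 wt% Mg.
Second mineral: 23.333 g Mg in 233.576 g formula = 9.99 wt% Mg.
26.31% − 9.99% gives a difference of 16.32 percentage points.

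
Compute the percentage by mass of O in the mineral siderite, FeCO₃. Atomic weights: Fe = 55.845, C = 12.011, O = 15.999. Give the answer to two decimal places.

41.43 weight percent

M(FeCO₃) = 115.853 g/mol.
O contributes 3 × 15.999 = 47.997 g per mole.
47.997/115.853 = 0.4143 → 41.43%.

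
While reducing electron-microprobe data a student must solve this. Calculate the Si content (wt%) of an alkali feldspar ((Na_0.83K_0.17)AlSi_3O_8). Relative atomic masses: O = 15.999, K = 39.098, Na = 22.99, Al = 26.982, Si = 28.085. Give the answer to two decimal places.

31.80 wt%

Molar mass of (Na_0.83K_0.17)AlSi_3O_8: 0.83·22.99 + 0.17·39.098 + 1·26.982 + 3·28.085 + 8·15.999 = 264.957 g/mol.
Mass of Si per formula unit: 3 × 28.085 = 84.255 g.
Weight fraction Si = 84.255 / 264.957 = 0.3180.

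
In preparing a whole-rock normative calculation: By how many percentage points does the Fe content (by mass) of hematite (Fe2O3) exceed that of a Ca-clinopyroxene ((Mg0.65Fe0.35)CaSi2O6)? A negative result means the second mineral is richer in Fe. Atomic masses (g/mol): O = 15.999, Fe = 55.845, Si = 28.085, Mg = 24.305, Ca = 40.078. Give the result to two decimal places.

61.35 percentage points

First mineral: 111.690 g Fe in 159.687 g formula = 69.94 wt% Fe.
Second mineral: 19.546 g Fe in 227.586 g formula = 8.59 wt% Fe.
69.94% − 8.59% gives a difference of 61.35 percentage points.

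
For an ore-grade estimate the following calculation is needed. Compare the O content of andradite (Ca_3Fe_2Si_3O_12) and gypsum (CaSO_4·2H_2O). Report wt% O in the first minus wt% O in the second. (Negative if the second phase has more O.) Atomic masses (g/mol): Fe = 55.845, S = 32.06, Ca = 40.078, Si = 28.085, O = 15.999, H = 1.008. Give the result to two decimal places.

First mineral: 191.988 g O in 508.167 g formula = 37.78 wt% O.
Second mineral: 95.994 g O in 172.164 g formula = 55.76 wt% O.
37.78% − 55.76% gives a difference of -17.98 percentage points.

-17.98 percentage points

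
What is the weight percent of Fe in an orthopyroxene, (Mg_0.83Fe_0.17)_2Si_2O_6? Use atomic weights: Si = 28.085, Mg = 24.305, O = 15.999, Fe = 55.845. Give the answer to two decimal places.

Formula mass = 1.66·24.305 + 0.34·55.845 + 2·28.085 + 6·15.999 = 211.498 g/mol, of which 18.987 g is Fe.
So Fe makes up 18.987/211.498 = 0.0898 of the mass, i.e. 8.98%.

8.98 wt%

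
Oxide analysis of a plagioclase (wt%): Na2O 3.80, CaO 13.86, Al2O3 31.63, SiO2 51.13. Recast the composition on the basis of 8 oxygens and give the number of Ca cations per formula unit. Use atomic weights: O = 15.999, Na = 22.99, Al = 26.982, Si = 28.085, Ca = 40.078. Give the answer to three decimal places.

Na2O: 3.80/61.979 = 0.06131 mol → 0.12262 mol Na, 0.06131 mol O.
CaO: 13.86/56.077 = 0.24716 mol → 0.24716 mol Ca, 0.24716 mol O.
Al2O3: 31.63/101.961 = 0.31022 mol → 0.62044 mol Al, 0.93066 mol O.
SiO2: 51.13/60.083 = 0.85099 mol → 0.85099 mol Si, 1.70198 mol O.
Total oxygen = 2.94111 mol. Normalization factor = 8/2.94111 = 2.72006.
Ca per 8 O = 0.24716 × 2.72006 = 0.672.

0.672 Ca apfu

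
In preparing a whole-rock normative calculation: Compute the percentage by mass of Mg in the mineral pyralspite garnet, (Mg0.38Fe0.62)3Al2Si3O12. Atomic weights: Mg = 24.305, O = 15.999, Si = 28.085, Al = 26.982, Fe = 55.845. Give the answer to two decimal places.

6.00 weight percent

Molar mass of (Mg0.38Fe0.62)3Al2Si3O12: 1.14*24.305 + 1.86*55.845 + 2*26.982 + 3*28.085 + 12*15.999 = 461.786 g/mol.
Mass of Mg per formula unit: 1.14 × 24.305 = 27.708 g.
Weight fraction Mg = 27.708 / 461.786 = 0.0600.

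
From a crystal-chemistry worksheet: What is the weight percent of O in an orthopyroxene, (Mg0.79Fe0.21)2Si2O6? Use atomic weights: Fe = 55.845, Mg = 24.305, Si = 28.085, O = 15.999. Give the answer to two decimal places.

Formula mass = 1.58×24.305 + 0.42×55.845 + 2×28.085 + 6×15.999 = 214.021 g/mol, of which 95.994 g is O.
So O makes up 95.994/214.021 = 0.4485 of the mass, i.e. 44.85%.

44.85 wt%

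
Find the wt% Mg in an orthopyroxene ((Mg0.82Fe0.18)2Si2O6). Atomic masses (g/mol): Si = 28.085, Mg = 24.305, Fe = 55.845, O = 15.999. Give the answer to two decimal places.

18.79 weight percent

Molar mass of (Mg0.82Fe0.18)2Si2O6: 1.64*24.305 + 0.36*55.845 + 2*28.085 + 6*15.999 = 212.128 g/mol.
Mass of Mg per formula unit: 1.64 × 24.305 = 39.860 g.
Weight fraction Mg = 39.860 / 212.128 = 0.1879.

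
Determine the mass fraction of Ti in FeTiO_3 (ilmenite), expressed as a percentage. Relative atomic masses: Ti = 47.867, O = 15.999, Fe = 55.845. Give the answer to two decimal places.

31.55 wt%

M(FeTiO_3) = 151.709 g/mol.
Ti contributes 1 × 47.867 = 47.867 g per mole.
47.867/151.709 = 0.3155 → 31.55%.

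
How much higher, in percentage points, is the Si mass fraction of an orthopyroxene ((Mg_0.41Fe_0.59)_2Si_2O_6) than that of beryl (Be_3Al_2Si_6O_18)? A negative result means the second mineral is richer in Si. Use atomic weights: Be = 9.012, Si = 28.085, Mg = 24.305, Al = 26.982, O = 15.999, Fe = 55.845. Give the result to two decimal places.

-7.75 percentage points

M((Mg_0.41Fe_0.59)_2Si_2O_6) = 237.991 g/mol, so wt% Si = 56.170/237.991 × 100 = 23.60%.
M(Be_3Al_2Si_6O_18) = 537.492 g/mol, so wt% Si = 168.510/537.492 × 100 = 31.35%.
23.60 − 31.35 = -7.75 pp.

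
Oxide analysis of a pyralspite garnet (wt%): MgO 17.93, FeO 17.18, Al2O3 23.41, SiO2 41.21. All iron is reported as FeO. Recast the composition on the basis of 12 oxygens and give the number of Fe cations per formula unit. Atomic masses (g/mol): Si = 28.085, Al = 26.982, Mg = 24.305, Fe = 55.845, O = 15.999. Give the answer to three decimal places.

MgO (M=40.304): mol = 0.44487; Mg = 0.44487, O = 0.44487.
FeO (M=71.844): mol = 0.23913; Fe = 0.23913, O = 0.23913.
Al2O3 (M=101.961): mol = 0.22960; Al = 0.45920, O = 0.68880.
SiO2 (M=60.083): mol = 0.68588; Si = 0.68588, O = 1.37176.
ΣO = 2.74456; factor = 12/ΣO = 4.37229.
Fe apfu = 0.23913 × 4.37229 = 1.046.

1.046 Fe apfu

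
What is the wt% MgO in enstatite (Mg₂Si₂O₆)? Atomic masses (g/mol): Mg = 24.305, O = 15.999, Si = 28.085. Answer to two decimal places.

40.15 wt%

Molar mass of Mg₂Si₂O₆ = 2×24.305 + 2×28.085 + 6×15.999 = 200.774 g/mol.
Each formula unit contains 2 Mg, equivalent to 2/1 = 2.0000 mol MgO.
M(MgO) = 1×24.305 + 1×15.999 = 40.304 g/mol.
Mass of MgO per formula unit = 2.0000 × 40.304 = 80.608 g.
MgO wt% = 80.608 / 200.774 × 100 = 40.15%.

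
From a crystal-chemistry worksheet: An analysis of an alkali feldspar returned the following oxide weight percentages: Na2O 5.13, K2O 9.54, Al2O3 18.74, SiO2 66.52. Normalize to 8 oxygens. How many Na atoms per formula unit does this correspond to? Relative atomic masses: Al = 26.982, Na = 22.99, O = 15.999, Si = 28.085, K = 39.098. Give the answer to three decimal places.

5.13 wt% Na2O ÷ 61.979 g/mol = 0.08277 mol, giving 0.16554 Na and 0.08277 O.
9.54 wt% K2O ÷ 94.195 g/mol = 0.10128 mol, giving 0.20256 K and 0.10128 O.
18.74 wt% Al2O3 ÷ 101.961 g/mol = 0.18380 mol, giving 0.36760 Al and 0.55140 O.
66.52 wt% SiO2 ÷ 60.083 g/mol = 1.10714 mol, giving 1.10714 Si and 2.21428 O.
Oxygen sums to 2.94973; scaling by 8/2.94973 = 2.71211 puts the formula on 8 O.
Na: 0.16554 × 2.71211 = 0.449 atoms per formula unit.

0.449 Na apfu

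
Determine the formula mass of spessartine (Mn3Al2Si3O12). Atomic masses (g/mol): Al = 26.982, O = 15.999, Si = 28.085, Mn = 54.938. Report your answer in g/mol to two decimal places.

The formula mass is the sum 3·54.938 + 2·26.982 + 3·28.085 + 12·15.999.

495.02 g/mol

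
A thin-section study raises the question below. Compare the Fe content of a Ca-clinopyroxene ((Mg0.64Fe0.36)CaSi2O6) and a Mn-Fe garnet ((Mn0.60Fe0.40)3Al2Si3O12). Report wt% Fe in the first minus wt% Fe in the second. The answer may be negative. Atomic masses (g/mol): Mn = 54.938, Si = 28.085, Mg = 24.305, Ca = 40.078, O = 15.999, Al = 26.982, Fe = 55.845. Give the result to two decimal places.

-4.69 percentage points

M((Mg0.64Fe0.36)CaSi2O6) = 227.901 g/mol, so wt% Fe = 20.104/227.901 × 100 = 8.82%.
M((Mn0.60Fe0.40)3Al2Si3O12) = 496.109 g/mol, so wt% Fe = 67.014/496.109 × 100 = 13.51%.
8.82 − 13.51 = -4.69 pp.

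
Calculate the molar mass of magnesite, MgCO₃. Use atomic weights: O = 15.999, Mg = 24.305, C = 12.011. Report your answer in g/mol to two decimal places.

84.31 g/mol

Mg: 1 × 24.305 = 24.3050
C: 1 × 12.011 = 12.0110
O: 3 × 15.999 = 47.9970
Summing the contributions gives the formula mass.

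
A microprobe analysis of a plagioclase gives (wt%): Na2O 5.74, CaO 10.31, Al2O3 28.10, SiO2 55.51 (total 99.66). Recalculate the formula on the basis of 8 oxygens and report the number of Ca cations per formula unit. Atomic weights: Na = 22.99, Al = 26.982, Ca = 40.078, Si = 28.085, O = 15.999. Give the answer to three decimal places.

5.74 wt% Na2O ÷ 61.979 g/mol = 0.09261 mol, giving 0.18522 Na and 0.09261 O.
10.31 wt% CaO ÷ 56.077 g/mol = 0.18385 mol, giving 0.18385 Ca and 0.18385 O.
28.10 wt% Al2O3 ÷ 101.961 g/mol = 0.27560 mol, giving 0.55120 Al and 0.82680 O.
55.51 wt% SiO2 ÷ 60.083 g/mol = 0.92389 mol, giving 0.92389 Si and 1.84778 O.
Oxygen sums to 2.95104; scaling by 8/2.95104 = 2.71091 puts the formula on 8 O.
Ca: 0.18385 × 2.71091 = 0.498 atoms per formula unit.

0.498 Ca apfu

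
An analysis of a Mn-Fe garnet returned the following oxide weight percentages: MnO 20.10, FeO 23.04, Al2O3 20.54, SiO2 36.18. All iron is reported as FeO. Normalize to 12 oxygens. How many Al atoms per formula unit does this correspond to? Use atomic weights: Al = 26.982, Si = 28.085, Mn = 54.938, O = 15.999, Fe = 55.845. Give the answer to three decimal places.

20.10 wt% MnO ÷ 70.937 g/mol = 0.28335 mol, giving 0.28335 Mn and 0.28335 O.
23.04 wt% FeO ÷ 71.844 g/mol = 0.32069 mol, giving 0.32069 Fe and 0.32069 O.
20.54 wt% Al2O3 ÷ 101.961 g/mol = 0.20145 mol, giving 0.40290 Al and 0.60435 O.
36.18 wt% SiO2 ÷ 60.083 g/mol = 0.60217 mol, giving 0.60217 Si and 1.20434 O.
Oxygen sums to 2.41273; scaling by 12/2.41273 = 4.97362 puts the formula on 12 O.
Al: 0.40290 × 4.97362 = 2.004 atoms per formula unit.

2.004 Al apfu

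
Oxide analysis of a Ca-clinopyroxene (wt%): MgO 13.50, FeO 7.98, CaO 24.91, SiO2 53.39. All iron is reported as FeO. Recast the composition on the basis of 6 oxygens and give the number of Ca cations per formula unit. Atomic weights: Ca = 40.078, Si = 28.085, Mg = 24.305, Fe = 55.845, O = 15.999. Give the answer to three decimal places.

0.999 Ca apfu

MgO (M=40.304): mol = 0.33495; Mg = 0.33495, O = 0.33495.
FeO (M=71.844): mol = 0.11107; Fe = 0.11107, O = 0.11107.
CaO (M=56.077): mol = 0.44421; Ca = 0.44421, O = 0.44421.
SiO2 (M=60.083): mol = 0.88860; Si = 0.88860, O = 1.77720.
ΣO = 2.66743; factor = 6/ΣO = 2.24936.
Ca apfu = 0.44421 × 2.24936 = 0.999.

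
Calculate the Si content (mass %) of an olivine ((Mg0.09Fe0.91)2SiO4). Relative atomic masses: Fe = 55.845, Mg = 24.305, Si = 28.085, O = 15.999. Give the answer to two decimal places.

14.18 mass %

Molar mass of (Mg0.09Fe0.91)2SiO4: 0.18×24.305 + 1.82×55.845 + 1×28.085 + 4×15.999 = 198.094 g/mol.
Mass of Si per formula unit: 1 × 28.085 = 28.085 g.
Weight fraction Si = 28.085 / 198.094 = 0.1418.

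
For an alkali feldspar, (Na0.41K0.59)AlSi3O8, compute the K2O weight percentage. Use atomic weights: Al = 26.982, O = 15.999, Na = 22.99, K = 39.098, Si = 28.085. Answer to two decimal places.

10.23 wt%

Formula mass = 271.723 g/mol.
0.59 K → 0.2950 mol K2O per formula unit; M(K2O) = 94.195, so K2O mass = 27.788 g.
27.788/271.723 × 100 = 10.23 wt%.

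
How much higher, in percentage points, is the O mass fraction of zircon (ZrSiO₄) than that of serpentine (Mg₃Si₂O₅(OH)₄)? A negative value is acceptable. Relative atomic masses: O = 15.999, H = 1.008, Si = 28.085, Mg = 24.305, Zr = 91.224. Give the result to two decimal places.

O in ZrSiO₄: molar mass 183.305 g/mol; 4×15.999 = 63.996 g → 34.91 wt%.
O in Mg₃Si₂O₅(OH)₄: molar mass 277.108 g/mol; 9×15.999 = 143.991 g → 51.96 wt%.
Difference = 34.91 − 51.96 = -17.05 percentage points.

-17.05 percentage points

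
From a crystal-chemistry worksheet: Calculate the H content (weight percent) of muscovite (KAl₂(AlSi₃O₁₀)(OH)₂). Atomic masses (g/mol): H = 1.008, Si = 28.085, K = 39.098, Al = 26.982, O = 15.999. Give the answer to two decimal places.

0.51 weight percent

M(KAl₂(AlSi₃O₁₀)(OH)₂) = 398.303 g/mol.
H contributes 2 × 1.008 = 2.016 g per mole.
2.016/398.303 = 0.0051 → 0.51%.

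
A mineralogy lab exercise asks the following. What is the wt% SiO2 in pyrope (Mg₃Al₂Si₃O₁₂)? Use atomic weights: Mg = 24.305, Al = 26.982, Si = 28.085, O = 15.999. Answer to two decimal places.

44.71 wt%

M(Mg₃Al₂Si₃O₁₂) = 403.122 g/mol; M(SiO2) = 60.083 g/mol.
Moles SiO2 per formula unit = 3 Si ÷ 1 = 3.0000.
SiO2 fraction = (3.0000 × 60.083) / 403.122 = 180.249/403.122 = 0.4471.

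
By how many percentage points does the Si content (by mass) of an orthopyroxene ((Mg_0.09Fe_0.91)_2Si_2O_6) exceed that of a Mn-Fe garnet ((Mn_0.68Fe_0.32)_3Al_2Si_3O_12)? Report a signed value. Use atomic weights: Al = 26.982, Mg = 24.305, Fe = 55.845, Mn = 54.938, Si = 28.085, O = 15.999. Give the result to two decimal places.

4.77 percentage points

First mineral: 56.170 g Si in 258.177 g formula = 21.76 wt% Si.
Second mineral: 84.255 g Si in 495.892 g formula = 16.99 wt% Si.
21.76% − 16.99% gives a difference of 4.77 percentage points.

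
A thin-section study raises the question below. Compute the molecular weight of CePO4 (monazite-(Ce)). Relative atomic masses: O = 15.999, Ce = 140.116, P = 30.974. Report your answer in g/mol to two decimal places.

235.09 g/mol

Ce: 1 × 140.116 = 140.1160
P: 1 × 30.974 = 30.9740
O: 4 × 15.999 = 63.9960
Summing the contributions gives the formula mass.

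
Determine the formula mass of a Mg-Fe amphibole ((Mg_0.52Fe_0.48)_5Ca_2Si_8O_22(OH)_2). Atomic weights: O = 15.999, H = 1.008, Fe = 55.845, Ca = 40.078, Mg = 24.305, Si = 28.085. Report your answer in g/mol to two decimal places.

888.05 g/mol

The formula mass is the sum 2.60(24.305) + 2.40(55.845) + 2(40.078) + 8(28.085) + 24(15.999) + 2(1.008).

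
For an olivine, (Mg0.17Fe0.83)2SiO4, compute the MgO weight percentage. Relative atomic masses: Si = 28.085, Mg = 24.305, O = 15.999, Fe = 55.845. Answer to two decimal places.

M((Mg0.17Fe0.83)2SiO4) = 193.047 g/mol; M(MgO) = 40.304 g/mol.
Moles MgO per formula unit = 0.34 Mg ÷ 1 = 0.3400.
MgO fraction = (0.3400 × 40.304) / 193.047 = 13.703/193.047 = 0.0710.

7.10 wt%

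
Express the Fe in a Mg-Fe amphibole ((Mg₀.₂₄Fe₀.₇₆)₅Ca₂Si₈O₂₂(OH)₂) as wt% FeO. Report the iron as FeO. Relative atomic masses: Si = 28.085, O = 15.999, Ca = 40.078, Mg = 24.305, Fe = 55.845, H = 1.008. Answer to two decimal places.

29.29 wt%

M((Mg₀.₂₄Fe₀.₇₆)₅Ca₂Si₈O₂₂(OH)₂) = 932.205 g/mol; M(FeO) = 71.844 g/mol.
Moles FeO per formula unit = 3.80 Fe ÷ 1 = 3.8000.
FeO fraction = (3.8000 × 71.844) / 932.205 = 273.007/932.205 = 0.2929.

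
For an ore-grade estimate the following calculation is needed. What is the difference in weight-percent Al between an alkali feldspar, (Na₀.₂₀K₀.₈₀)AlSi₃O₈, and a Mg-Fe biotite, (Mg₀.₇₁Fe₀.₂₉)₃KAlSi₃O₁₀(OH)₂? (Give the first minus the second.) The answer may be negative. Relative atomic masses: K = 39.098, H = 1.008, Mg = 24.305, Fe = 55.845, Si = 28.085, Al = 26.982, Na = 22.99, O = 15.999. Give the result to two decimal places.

First mineral: 26.982 g Al in 275.105 g formula = 9.81 wt% Al.
Second mineral: 26.982 g Al in 444.694 g formula = 6.07 wt% Al.
9.81% − 6.07% gives a difference of 3.74 percentage points.

3.74 percentage points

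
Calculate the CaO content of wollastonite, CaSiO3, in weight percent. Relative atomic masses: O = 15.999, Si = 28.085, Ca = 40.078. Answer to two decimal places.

48.28 wt%

M(CaSiO3) = 116.160 g/mol; M(CaO) = 56.077 g/mol.
Moles CaO per formula unit = 1 Ca ÷ 1 = 1.0000.
CaO fraction = (1.0000 × 56.077) / 116.160 = 56.077/116.160 = 0.4828.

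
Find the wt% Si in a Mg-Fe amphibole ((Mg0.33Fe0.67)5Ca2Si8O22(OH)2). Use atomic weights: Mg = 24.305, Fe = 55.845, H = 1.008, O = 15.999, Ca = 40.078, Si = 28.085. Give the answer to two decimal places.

Molar mass of (Mg0.33Fe0.67)5Ca2Si8O22(OH)2: 1.65*24.305 + 3.35*55.845 + 2*40.078 + 8*28.085 + 24*15.999 + 2*1.008 = 918.012 g/mol.
Mass of Si per formula unit: 8 × 28.085 = 224.680 g.
Weight fraction Si = 224.680 / 918.012 = 0.2447.

24.47 wt%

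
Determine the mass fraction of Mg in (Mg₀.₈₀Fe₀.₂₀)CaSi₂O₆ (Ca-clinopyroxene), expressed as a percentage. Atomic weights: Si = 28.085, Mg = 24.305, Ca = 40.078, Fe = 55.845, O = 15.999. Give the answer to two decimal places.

8.72 mass %

Molar mass of (Mg₀.₈₀Fe₀.₂₀)CaSi₂O₆: 0.80·24.305 + 0.20·55.845 + 1·40.078 + 2·28.085 + 6·15.999 = 222.855 g/mol.
Mass of Mg per formula unit: 0.80 × 24.305 = 19.444 g.
Weight fraction Mg = 19.444 / 222.855 = 0.0872.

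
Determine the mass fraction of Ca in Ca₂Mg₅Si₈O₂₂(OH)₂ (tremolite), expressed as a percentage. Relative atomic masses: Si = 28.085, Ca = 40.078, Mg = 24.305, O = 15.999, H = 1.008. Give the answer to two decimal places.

Formula mass = 2*40.078 + 5*24.305 + 8*28.085 + 24*15.999 + 2*1.008 = 812.353 g/mol, of which 80.156 g is Ca.
So Ca makes up 80.156/812.353 = 0.0987 of the mass, i.e. 9.87%.

9.87 weight percent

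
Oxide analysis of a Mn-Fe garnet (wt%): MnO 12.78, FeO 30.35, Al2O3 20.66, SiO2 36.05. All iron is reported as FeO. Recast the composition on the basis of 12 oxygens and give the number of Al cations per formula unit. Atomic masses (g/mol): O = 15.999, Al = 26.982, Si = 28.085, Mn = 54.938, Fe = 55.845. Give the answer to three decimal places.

12.78 wt% MnO ÷ 70.937 g/mol = 0.18016 mol, giving 0.18016 Mn and 0.18016 O.
30.35 wt% FeO ÷ 71.844 g/mol = 0.42244 mol, giving 0.42244 Fe and 0.42244 O.
20.66 wt% Al2O3 ÷ 101.961 g/mol = 0.20263 mol, giving 0.40526 Al and 0.60789 O.
36.05 wt% SiO2 ÷ 60.083 g/mol = 0.60000 mol, giving 0.60000 Si and 1.20000 O.
Oxygen sums to 2.41049; scaling by 12/2.41049 = 4.97824 puts the formula on 12 O.
Al: 0.40526 × 4.97824 = 2.017 atoms per formula unit.

2.017 Al apfu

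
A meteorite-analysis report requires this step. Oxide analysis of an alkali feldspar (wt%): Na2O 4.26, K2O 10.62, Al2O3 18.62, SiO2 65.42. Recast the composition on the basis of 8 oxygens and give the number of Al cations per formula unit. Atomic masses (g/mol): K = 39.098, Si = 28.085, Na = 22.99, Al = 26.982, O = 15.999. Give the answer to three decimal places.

Na2O (M=61.979): mol = 0.06873; Na = 0.13746, O = 0.06873.
K2O (M=94.195): mol = 0.11274; K = 0.22548, O = 0.11274.
Al2O3 (M=101.961): mol = 0.18262; Al = 0.36524, O = 0.54786.
SiO2 (M=60.083): mol = 1.08883; Si = 1.08883, O = 2.17766.
ΣO = 2.90699; factor = 8/ΣO = 2.75199.
Al apfu = 0.36524 × 2.75199 = 1.005.

1.005 Al apfu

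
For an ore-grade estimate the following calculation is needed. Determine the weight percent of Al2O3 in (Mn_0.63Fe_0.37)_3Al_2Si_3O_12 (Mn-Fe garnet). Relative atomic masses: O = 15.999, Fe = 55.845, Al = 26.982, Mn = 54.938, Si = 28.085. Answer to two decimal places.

Molar mass of (Mn_0.63Fe_0.37)_3Al_2Si_3O_12 = 1.89×54.938 + 1.11×55.845 + 2×26.982 + 3×28.085 + 12×15.999 = 496.028 g/mol.
Each formula unit contains 2 Al, equivalent to 2/2 = 1.0000 mol Al2O3.
M(Al2O3) = 2×26.982 + 3×15.999 = 101.961 g/mol.
Mass of Al2O3 per formula unit = 1.0000 × 101.961 = 101.961 g.
Al2O3 wt% = 101.961 / 496.028 × 100 = 20.56%.

20.56 wt%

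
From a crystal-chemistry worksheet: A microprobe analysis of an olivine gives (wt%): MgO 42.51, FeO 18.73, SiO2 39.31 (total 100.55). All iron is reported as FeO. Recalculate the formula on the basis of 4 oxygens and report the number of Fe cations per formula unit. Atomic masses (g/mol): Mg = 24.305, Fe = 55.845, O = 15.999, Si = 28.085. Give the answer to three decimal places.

0.397 Fe apfu

42.51 wt% MgO ÷ 40.304 g/mol = 1.05473 mol, giving 1.05473 Mg and 1.05473 O.
18.73 wt% FeO ÷ 71.844 g/mol = 0.26070 mol, giving 0.26070 Fe and 0.26070 O.
39.31 wt% SiO2 ÷ 60.083 g/mol = 0.65426 mol, giving 0.65426 Si and 1.30852 O.
Oxygen sums to 2.62395; scaling by 4/2.62395 = 1.52442 puts the formula on 4 O.
Fe: 0.26070 × 1.52442 = 0.397 atoms per formula unit.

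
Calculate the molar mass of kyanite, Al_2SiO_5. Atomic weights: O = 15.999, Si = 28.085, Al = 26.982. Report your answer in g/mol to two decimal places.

Al: 2 × 26.982 = 53.9640
Si: 1 × 28.085 = 28.0850
O: 5 × 15.999 = 79.9950
Summing the contributions gives the formula mass.

162.04 g/mol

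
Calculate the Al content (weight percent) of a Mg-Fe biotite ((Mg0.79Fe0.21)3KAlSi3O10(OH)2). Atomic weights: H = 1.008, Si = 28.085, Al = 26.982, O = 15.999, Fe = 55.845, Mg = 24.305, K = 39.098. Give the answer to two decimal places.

Molar mass of (Mg0.79Fe0.21)3KAlSi3O10(OH)2: 2.37×24.305 + 0.63×55.845 + 1×39.098 + 1×26.982 + 3×28.085 + 12×15.999 + 2×1.008 = 437.124 g/mol.
Mass of Al per formula unit: 1 × 26.982 = 26.982 g.
Weight fraction Al = 26.982 / 437.124 = 0.0617.

6.17 weight percent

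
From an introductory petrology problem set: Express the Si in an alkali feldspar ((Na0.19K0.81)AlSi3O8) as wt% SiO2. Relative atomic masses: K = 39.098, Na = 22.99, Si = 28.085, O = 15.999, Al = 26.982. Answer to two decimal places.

65.48 wt%

M((Na0.19K0.81)AlSi3O8) = 275.266 g/mol; M(SiO2) = 60.083 g/mol.
Moles SiO2 per formula unit = 3 Si ÷ 1 = 3.0000.
SiO2 fraction = (3.0000 × 60.083) / 275.266 = 180.249/275.266 = 0.6548.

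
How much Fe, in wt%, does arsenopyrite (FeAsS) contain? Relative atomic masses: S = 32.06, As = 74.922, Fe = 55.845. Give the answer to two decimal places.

34.30 wt%

Molar mass of FeAsS: 1*55.845 + 1*74.922 + 1*32.06 = 162.827 g/mol.
Mass of Fe per formula unit: 1 × 55.845 = 55.845 g.
Weight fraction Fe = 55.845 / 162.827 = 0.3430.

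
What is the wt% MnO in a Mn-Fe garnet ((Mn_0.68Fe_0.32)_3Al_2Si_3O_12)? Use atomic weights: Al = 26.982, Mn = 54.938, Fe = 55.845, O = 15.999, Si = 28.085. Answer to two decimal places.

29.18 wt%

Molar mass of (Mn_0.68Fe_0.32)_3Al_2Si_3O_12 = 2.04*54.938 + 0.96*55.845 + 2*26.982 + 3*28.085 + 12*15.999 = 495.892 g/mol.
Each formula unit contains 2.04 Mn, equivalent to 2.04/1 = 2.0400 mol MnO.
M(MnO) = 1×54.938 + 1×15.999 = 70.937 g/mol.
Mass of MnO per formula unit = 2.0400 × 70.937 = 144.711 g.
MnO wt% = 144.711 / 495.892 × 100 = 29.18%.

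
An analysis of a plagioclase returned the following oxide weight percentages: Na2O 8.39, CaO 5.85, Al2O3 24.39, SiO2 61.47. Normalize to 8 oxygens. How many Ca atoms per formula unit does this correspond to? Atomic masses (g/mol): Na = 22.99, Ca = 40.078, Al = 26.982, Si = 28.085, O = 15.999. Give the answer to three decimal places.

8.39 wt% Na2O ÷ 61.979 g/mol = 0.13537 mol, giving 0.27074 Na and 0.13537 O.
5.85 wt% CaO ÷ 56.077 g/mol = 0.10432 mol, giving 0.10432 Ca and 0.10432 O.
24.39 wt% Al2O3 ÷ 101.961 g/mol = 0.23921 mol, giving 0.47842 Al and 0.71763 O.
61.47 wt% SiO2 ÷ 60.083 g/mol = 1.02308 mol, giving 1.02308 Si and 2.04616 O.
Oxygen sums to 3.00348; scaling by 8/3.00348 = 2.66358 puts the formula on 8 O.
Ca: 0.10432 × 2.66358 = 0.278 atoms per formula unit.

0.278 Ca apfu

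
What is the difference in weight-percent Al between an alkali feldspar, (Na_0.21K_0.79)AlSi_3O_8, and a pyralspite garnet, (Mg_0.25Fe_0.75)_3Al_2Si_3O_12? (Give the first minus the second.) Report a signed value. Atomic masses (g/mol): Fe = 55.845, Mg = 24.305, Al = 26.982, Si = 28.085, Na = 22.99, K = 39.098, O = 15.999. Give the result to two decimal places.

-1.57 percentage points

M((Na_0.21K_0.79)AlSi_3O_8) = 274.944 g/mol, so wt% Al = 26.982/274.944 × 100 = 9.81%.
M((Mg_0.25Fe_0.75)_3Al_2Si_3O_12) = 474.087 g/mol, so wt% Al = 53.964/474.087 × 100 = 11.38%.
9.81 − 11.38 = -1.57 pp.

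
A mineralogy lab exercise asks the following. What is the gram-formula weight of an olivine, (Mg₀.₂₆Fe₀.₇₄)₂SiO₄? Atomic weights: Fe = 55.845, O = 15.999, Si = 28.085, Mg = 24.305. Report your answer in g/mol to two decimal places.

187.37 g/mol

Mg: 0.52 × 24.305 = 12.6386
Fe: 1.48 × 55.845 = 82.6506
Si: 1 × 28.085 = 28.0850
O: 4 × 15.999 = 63.9960
Summing the contributions gives the formula mass.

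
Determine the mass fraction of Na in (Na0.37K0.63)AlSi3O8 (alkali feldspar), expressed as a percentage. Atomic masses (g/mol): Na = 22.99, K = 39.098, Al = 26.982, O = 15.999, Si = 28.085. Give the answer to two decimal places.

Formula mass = 0.37·22.99 + 0.63·39.098 + 1·26.982 + 3·28.085 + 8·15.999 = 272.367 g/mol, of which 8.506 g is Na.
So Na makes up 8.506/272.367 = 0.0312 of the mass, i.e. 3.12%.

3.12 weight percent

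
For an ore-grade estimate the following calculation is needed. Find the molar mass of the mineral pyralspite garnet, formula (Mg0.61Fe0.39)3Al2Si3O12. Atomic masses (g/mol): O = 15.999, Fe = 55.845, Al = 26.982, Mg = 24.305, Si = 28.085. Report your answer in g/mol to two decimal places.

440.02 g/mol

The formula mass is the sum 1.83×24.305 + 1.17×55.845 + 2×26.982 + 3×28.085 + 12×15.999.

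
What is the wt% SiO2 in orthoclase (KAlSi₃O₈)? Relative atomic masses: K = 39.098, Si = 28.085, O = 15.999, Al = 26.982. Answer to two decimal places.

64.76 wt%

Formula mass = 278.327 g/mol.
3 Si → 3.0000 mol SiO2 per formula unit; M(SiO2) = 60.083, so SiO2 mass = 180.249 g.
180.249/278.327 × 100 = 64.76 wt%.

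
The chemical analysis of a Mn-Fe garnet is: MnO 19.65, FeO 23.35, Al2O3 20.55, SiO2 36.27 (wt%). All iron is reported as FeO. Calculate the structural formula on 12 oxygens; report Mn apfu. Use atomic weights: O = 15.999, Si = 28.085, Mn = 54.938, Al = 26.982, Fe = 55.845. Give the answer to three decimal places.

1.377 Mn apfu

MnO: 19.65/70.937 = 0.27701 mol → 0.27701 mol Mn, 0.27701 mol O.
FeO: 23.35/71.844 = 0.32501 mol → 0.32501 mol Fe, 0.32501 mol O.
Al2O3: 20.55/101.961 = 0.20155 mol → 0.40310 mol Al, 0.60465 mol O.
SiO2: 36.27/60.083 = 0.60366 mol → 0.60366 mol Si, 1.20732 mol O.
Total oxygen = 2.41399 mol. Normalization factor = 12/2.41399 = 4.97102.
Mn per 12 O = 0.27701 × 4.97102 = 1.377.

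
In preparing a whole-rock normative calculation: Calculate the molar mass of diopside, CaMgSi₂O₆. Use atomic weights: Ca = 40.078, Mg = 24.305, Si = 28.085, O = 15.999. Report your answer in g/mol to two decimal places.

The formula mass is the sum 1(40.078) + 1(24.305) + 2(28.085) + 6(15.999).

216.55 g/mol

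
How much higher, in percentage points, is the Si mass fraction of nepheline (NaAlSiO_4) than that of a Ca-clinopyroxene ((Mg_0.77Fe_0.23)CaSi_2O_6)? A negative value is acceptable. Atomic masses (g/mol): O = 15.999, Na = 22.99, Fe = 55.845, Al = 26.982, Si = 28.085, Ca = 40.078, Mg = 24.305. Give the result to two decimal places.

M(NaAlSiO_4) = 142.053 g/mol, so wt% Si = 28.085/142.053 × 100 = 19.77%.
M((Mg_0.77Fe_0.23)CaSi_2O_6) = 223.801 g/mol, so wt% Si = 56.170/223.801 × 100 = 25.10%.
19.77 − 25.10 = -5.33 pp.

-5.33 percentage points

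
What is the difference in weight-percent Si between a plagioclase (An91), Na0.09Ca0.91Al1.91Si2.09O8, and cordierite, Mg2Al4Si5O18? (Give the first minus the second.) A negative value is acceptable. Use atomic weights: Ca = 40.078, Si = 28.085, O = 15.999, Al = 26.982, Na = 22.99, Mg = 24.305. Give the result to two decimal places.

First mineral: 58.698 g Si in 276.765 g formula = 21.21 wt% Si.
Second mineral: 140.425 g Si in 584.945 g formula = 24.01 wt% Si.
21.21% − 24.01% gives a difference of -2.80 percentage points.

-2.80 percentage points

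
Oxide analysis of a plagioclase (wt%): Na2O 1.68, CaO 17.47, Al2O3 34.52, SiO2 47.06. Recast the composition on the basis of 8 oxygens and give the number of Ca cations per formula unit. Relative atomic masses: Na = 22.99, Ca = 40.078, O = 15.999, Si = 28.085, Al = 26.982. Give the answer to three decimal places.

Na2O: 1.68/61.979 = 0.02711 mol → 0.05422 mol Na, 0.02711 mol O.
CaO: 17.47/56.077 = 0.31154 mol → 0.31154 mol Ca, 0.31154 mol O.
Al2O3: 34.52/101.961 = 0.33856 mol → 0.67712 mol Al, 1.01568 mol O.
SiO2: 47.06/60.083 = 0.78325 mol → 0.78325 mol Si, 1.56650 mol O.
Total oxygen = 2.92083 mol. Normalization factor = 8/2.92083 = 2.73895.
Ca per 8 O = 0.31154 × 2.73895 = 0.853.

0.853 Ca apfu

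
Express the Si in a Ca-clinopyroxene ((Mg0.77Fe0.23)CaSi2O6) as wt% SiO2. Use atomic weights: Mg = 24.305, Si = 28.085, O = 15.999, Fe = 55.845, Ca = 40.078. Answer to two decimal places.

53.69 wt%

M((Mg0.77Fe0.23)CaSi2O6) = 223.801 g/mol; M(SiO2) = 60.083 g/mol.
Moles SiO2 per formula unit = 2 Si ÷ 1 = 2.0000.
SiO2 fraction = (2.0000 × 60.083) / 223.801 = 120.166/223.801 = 0.5369.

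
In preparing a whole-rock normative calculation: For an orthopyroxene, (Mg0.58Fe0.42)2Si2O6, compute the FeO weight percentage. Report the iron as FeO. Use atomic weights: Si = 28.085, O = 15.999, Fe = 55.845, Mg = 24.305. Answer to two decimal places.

M((Mg0.58Fe0.42)2Si2O6) = 227.268 g/mol; M(FeO) = 71.844 g/mol.
Moles FeO per formula unit = 0.84 Fe ÷ 1 = 0.8400.
FeO fraction = (0.8400 × 71.844) / 227.268 = 60.349/227.268 = 0.2655.

26.55 wt%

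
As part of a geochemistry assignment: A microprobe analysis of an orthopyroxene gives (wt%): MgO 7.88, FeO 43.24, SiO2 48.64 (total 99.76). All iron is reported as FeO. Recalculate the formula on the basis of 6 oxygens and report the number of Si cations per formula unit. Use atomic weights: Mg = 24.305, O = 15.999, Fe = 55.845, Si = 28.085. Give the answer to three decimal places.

MgO (M=40.304): mol = 0.19551; Mg = 0.19551, O = 0.19551.
FeO (M=71.844): mol = 0.60186; Fe = 0.60186, O = 0.60186.
SiO2 (M=60.083): mol = 0.80955; Si = 0.80955, O = 1.61910.
ΣO = 2.41647; factor = 6/ΣO = 2.48296.
Si apfu = 0.80955 × 2.48296 = 2.010.

2.010 Si apfu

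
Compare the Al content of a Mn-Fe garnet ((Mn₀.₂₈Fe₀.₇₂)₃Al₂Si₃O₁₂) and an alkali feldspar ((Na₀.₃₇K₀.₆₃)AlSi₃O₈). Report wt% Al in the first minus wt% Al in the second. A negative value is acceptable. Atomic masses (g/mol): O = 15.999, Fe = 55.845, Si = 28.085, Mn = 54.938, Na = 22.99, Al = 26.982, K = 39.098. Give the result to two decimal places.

0.95 percentage points

First mineral: 53.964 g Al in 496.980 g formula = 10.86 wt% Al.
Second mineral: 26.982 g Al in 272.367 g formula = 9.91 wt% Al.
10.86% − 9.91% gives a difference of 0.95 percentage points.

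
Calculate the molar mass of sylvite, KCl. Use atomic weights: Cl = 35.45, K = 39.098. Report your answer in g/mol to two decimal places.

74.55 g/mol

M = 1(39.098) + 1(35.45)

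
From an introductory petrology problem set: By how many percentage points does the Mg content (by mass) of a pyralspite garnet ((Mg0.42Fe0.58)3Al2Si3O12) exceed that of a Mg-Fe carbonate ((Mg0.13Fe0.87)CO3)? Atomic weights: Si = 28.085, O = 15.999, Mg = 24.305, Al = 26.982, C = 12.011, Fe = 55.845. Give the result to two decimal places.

3.86 percentage points

Mg in (Mg0.42Fe0.58)3Al2Si3O12: molar mass 458.002 g/mol; 1.26×24.305 = 30.624 g → 6.69 wt%.
Mg in (Mg0.13Fe0.87)CO3: molar mass 111.753 g/mol; 0.13×24.305 = 3.160 g → 2.83 wt%.
Difference = 6.69 − 2.83 = 3.86 percentage points.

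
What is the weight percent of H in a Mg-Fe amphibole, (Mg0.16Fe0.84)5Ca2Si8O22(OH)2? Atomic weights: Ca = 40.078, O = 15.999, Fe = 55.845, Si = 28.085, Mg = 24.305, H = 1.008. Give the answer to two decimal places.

0.21 weight percent

M((Mg0.16Fe0.84)5Ca2Si8O22(OH)2) = 944.821 g/mol.
H contributes 2 × 1.008 = 2.016 g per mole.
2.016/944.821 = 0.0021 → 0.21%.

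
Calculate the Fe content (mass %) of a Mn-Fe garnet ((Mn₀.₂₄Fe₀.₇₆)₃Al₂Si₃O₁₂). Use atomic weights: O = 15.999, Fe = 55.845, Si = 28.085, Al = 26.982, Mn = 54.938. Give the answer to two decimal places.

M((Mn₀.₂₄Fe₀.₇₆)₃Al₂Si₃O₁₂) = 497.089 g/mol.
Fe contributes 2.28 × 55.845 = 127.327 g per mole.
127.327/497.089 = 0.2561 → 25.61%.

25.61 mass %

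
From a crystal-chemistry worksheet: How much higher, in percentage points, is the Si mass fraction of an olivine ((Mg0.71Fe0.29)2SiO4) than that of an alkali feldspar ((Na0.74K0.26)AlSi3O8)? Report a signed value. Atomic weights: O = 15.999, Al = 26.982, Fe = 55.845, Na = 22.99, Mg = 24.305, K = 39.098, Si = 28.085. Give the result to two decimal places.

First mineral: 28.085 g Si in 158.984 g formula = 17.67 wt% Si.
Second mineral: 84.255 g Si in 266.407 g formula = 31.63 wt% Si.
17.67% − 31.63% gives a difference of -13.96 percentage points.

-13.96 percentage points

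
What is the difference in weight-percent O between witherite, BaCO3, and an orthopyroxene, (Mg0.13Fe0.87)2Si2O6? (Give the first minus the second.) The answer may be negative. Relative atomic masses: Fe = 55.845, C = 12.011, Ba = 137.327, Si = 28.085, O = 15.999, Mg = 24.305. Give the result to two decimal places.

First mineral: 47.997 g O in 197.335 g formula = 24.32 wt% O.
Second mineral: 95.994 g O in 255.654 g formula = 37.55 wt% O.
24.32% − 37.55% gives a difference of -13.23 percentage points.

-13.23 percentage points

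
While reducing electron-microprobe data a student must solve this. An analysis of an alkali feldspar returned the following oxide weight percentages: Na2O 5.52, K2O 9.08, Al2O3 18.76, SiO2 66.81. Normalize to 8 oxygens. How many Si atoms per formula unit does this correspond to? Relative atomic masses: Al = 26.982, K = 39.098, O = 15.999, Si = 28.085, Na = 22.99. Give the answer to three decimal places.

3.004 Si apfu

Na2O: 5.52/61.979 = 0.08906 mol → 0.17812 mol Na, 0.08906 mol O.
K2O: 9.08/94.195 = 0.09640 mol → 0.19280 mol K, 0.09640 mol O.
Al2O3: 18.76/101.961 = 0.18399 mol → 0.36798 mol Al, 0.55197 mol O.
SiO2: 66.81/60.083 = 1.11196 mol → 1.11196 mol Si, 2.22392 mol O.
Total oxygen = 2.96135 mol. Normalization factor = 8/2.96135 = 2.70147.
Si per 8 O = 1.11196 × 2.70147 = 3.004.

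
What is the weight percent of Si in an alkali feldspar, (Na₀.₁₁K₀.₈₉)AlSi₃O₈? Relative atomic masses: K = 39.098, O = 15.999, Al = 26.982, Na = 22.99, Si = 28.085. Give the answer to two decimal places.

Formula mass = 0.11×22.99 + 0.89×39.098 + 1×26.982 + 3×28.085 + 8×15.999 = 276.555 g/mol, of which 84.255 g is Si.
So Si makes up 84.255/276.555 = 0.3047 of the mass, i.e. 30.47%.

30.47 wt%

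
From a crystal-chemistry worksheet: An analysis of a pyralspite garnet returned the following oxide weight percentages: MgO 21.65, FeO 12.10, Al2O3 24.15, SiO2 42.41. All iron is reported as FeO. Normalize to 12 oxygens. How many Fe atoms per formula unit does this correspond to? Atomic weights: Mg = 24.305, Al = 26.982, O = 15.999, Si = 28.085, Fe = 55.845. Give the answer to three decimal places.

0.715 Fe apfu

MgO (M=40.304): mol = 0.53717; Mg = 0.53717, O = 0.53717.
FeO (M=71.844): mol = 0.16842; Fe = 0.16842, O = 0.16842.
Al2O3 (M=101.961): mol = 0.23686; Al = 0.47372, O = 0.71058.
SiO2 (M=60.083): mol = 0.70586; Si = 0.70586, O = 1.41172.
ΣO = 2.82789; factor = 12/ΣO = 4.24345.
Fe apfu = 0.16842 × 4.24345 = 0.715.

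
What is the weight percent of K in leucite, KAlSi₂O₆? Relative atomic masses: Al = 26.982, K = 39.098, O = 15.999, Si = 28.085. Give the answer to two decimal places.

17.91 mass %

Molar mass of KAlSi₂O₆: 1·39.098 + 1·26.982 + 2·28.085 + 6·15.999 = 218.244 g/mol.
Mass of K per formula unit: 1 × 39.098 = 39.098 g.
Weight fraction K = 39.098 / 218.244 = 0.1791.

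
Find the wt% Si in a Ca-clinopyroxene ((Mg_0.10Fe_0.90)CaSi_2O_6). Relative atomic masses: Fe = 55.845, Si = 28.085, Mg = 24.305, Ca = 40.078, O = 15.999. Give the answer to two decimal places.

22.93 weight percent

Formula mass = 0.10×24.305 + 0.90×55.845 + 1×40.078 + 2×28.085 + 6×15.999 = 244.933 g/mol, of which 56.170 g is Si.
So Si makes up 56.170/244.933 = 0.2293 of the mass, i.e. 22.93%.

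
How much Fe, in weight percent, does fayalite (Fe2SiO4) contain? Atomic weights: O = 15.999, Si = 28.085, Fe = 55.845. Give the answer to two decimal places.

Formula mass = 2·55.845 + 1·28.085 + 4·15.999 = 203.771 g/mol, of which 111.690 g is Fe.
So Fe makes up 111.690/203.771 = 0.5481 of the mass, i.e. 54.81%.

54.81 weight percent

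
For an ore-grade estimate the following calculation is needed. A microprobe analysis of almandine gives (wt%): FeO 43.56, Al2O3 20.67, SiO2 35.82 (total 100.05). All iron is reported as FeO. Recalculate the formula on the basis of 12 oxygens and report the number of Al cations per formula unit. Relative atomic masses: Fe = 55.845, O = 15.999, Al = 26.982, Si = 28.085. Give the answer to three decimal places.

FeO: 43.56/71.844 = 0.60631 mol → 0.60631 mol Fe, 0.60631 mol O.
Al2O3: 20.67/101.961 = 0.20272 mol → 0.40544 mol Al, 0.60816 mol O.
SiO2: 35.82/60.083 = 0.59618 mol → 0.59618 mol Si, 1.19236 mol O.
Total oxygen = 2.40683 mol. Normalization factor = 12/2.40683 = 4.98581.
Al per 12 O = 0.40544 × 4.98581 = 2.021.

2.021 Al apfu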